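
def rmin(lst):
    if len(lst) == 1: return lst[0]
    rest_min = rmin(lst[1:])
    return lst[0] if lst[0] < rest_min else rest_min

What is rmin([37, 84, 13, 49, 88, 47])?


rmin([37, 84, 13, 49, 88, 47]): compare 37 with rmin([84, 13, 49, 88, 47])
rmin([84, 13, 49, 88, 47]): compare 84 with rmin([13, 49, 88, 47])
rmin([13, 49, 88, 47]): compare 13 with rmin([49, 88, 47])
rmin([49, 88, 47]): compare 49 with rmin([88, 47])
rmin([88, 47]): compare 88 with rmin([47])
rmin([47]) = 47  (base case)
Compare 88 with 47 -> 47
Compare 49 with 47 -> 47
Compare 13 with 47 -> 13
Compare 84 with 13 -> 13
Compare 37 with 13 -> 13

13


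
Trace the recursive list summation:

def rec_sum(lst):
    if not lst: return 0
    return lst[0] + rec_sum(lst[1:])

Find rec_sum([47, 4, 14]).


rec_sum([47, 4, 14]) = 47 + rec_sum([4, 14])
rec_sum([4, 14]) = 4 + rec_sum([14])
rec_sum([14]) = 14 + rec_sum([])
rec_sum([]) = 0  (base case)
Total: 47 + 4 + 14 + 0 = 65

65


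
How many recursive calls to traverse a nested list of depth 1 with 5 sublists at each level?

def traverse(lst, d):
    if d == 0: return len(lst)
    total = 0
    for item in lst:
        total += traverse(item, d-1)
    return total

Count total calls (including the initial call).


At depth 0 (root): 1 call
At depth 1: each of 1 parents calls traverse on 5 children = 5 calls
Total: 1 + 5 = 6

6


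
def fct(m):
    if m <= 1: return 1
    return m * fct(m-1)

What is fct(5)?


fct(5)
= 5 * fct(4)
= 5 * 4 * fct(3)
= 5 * 4 * 3 * fct(2)
= 5 * 4 * 3 * 2 * fct(1)
= 5 * 4 * 3 * 2 * 1
= 120

120


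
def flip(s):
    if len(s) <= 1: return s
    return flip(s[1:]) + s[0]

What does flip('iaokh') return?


flip('iaokh') = flip('aokh') + 'i'
flip('aokh') = flip('okh') + 'a'
flip('okh') = flip('kh') + 'o'
flip('kh') = flip('h') + 'k'
flip('h') = 'h'  (base case)
Concatenating: 'h' + 'k' + 'o' + 'a' + 'i' = 'hkoai'

hkoai


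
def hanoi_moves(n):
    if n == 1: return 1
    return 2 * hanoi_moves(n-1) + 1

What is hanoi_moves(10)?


hanoi_moves(10) = 2 * hanoi_moves(9) + 1
hanoi_moves(9) = 2 * hanoi_moves(8) + 1
hanoi_moves(8) = 2 * hanoi_moves(7) + 1
hanoi_moves(7) = 2 * hanoi_moves(6) + 1
hanoi_moves(6) = 2 * hanoi_moves(5) + 1
hanoi_moves(5) = 2 * hanoi_moves(4) + 1
hanoi_moves(4) = 2 * hanoi_moves(3) + 1
hanoi_moves(3) = 2 * hanoi_moves(2) + 1
hanoi_moves(2) = 2 * hanoi_moves(1) + 1
hanoi_moves(1) = 1  (base case)
hanoi_moves(2) = 2 * 1 + 1 = 3
hanoi_moves(3) = 2 * 3 + 1 = 7
hanoi_moves(4) = 2 * 7 + 1 = 15
hanoi_moves(5) = 2 * 15 + 1 = 31
hanoi_moves(6) = 2 * 31 + 1 = 63
hanoi_moves(7) = 2 * 63 + 1 = 127
hanoi_moves(8) = 2 * 127 + 1 = 255
hanoi_moves(9) = 2 * 255 + 1 = 511
hanoi_moves(10) = 2 * 511 + 1 = 1023

1023


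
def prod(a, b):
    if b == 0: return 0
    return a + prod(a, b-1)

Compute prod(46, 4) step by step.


prod(46, 4) = 46 + prod(46, 3)
prod(46, 3) = 46 + prod(46, 2)
prod(46, 2) = 46 + prod(46, 1)
prod(46, 1) = 46 + prod(46, 0)
prod(46, 0) = 0  (base case)
Total: 46 + 46 + 46 + 46 + 0 = 184

184


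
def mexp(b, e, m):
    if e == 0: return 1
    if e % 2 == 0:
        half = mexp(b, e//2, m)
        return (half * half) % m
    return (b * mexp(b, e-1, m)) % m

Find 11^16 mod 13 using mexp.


mexp(11, 16, 13): e is even, compute mexp(11, 8, 13)
  mexp(11, 8, 13): e is even, compute mexp(11, 4, 13)
    mexp(11, 4, 13): e is even, compute mexp(11, 2, 13)
      mexp(11, 2, 13): e is even, compute mexp(11, 1, 13)
        mexp(11, 1, 13): e is odd, compute mexp(11, 0, 13)
          mexp(11, 0, 13) = 1
        (11 * 1) % 13 = 11
      half=11, (11*11) % 13 = 4
    half=4, (4*4) % 13 = 3
  half=3, (3*3) % 13 = 9
half=9, (9*9) % 13 = 3

3


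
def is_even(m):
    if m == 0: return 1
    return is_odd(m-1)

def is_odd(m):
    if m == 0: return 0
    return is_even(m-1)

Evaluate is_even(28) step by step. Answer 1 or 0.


is_even(28) = is_odd(27)
is_odd(27) = is_even(26)
is_even(26) = is_odd(25)
is_odd(25) = is_even(24)
is_even(24) = is_odd(23)
is_odd(23) = is_even(22)
is_even(22) = is_odd(21)
is_odd(21) = is_even(20)
is_even(20) = is_odd(19)
is_odd(19) = is_even(18)
is_even(18) = is_odd(17)
is_odd(17) = is_even(16)
is_even(16) = is_odd(15)
is_odd(15) = is_even(14)
is_even(14) = is_odd(13)
is_odd(13) = is_even(12)
is_even(12) = is_odd(11)
is_odd(11) = is_even(10)
is_even(10) = is_odd(9)
is_odd(9) = is_even(8)
is_even(8) = is_odd(7)
is_odd(7) = is_even(6)
is_even(6) = is_odd(5)
is_odd(5) = is_even(4)
is_even(4) = is_odd(3)
is_odd(3) = is_even(2)
is_even(2) = is_odd(1)
is_odd(1) = is_even(0)
is_even(0) = 1  (base case)
Result: 1

1


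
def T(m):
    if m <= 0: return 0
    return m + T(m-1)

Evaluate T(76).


T(76)
= 76 + 75 + 74 + 73 + 72 + 71 + 70 + 69 + 68 + 67 + 66 + 65 + 64 + 63 + 62 + 61 + 60 + 59 + 58 + 57 + 56 + 55 + 54 + 53 + 52 + 51 + 50 + 49 + 48 + 47 + 46 + 45 + 44 + 43 + 42 + 41 + 40 + 39 + 38 + 37 + 36 + 35 + 34 + 33 + 32 + 31 + 30 + 29 + 28 + 27 + 26 + 25 + 24 + 23 + 22 + 21 + 20 + 19 + 18 + 17 + 16 + 15 + 14 + 13 + 12 + 11 + 10 + 9 + 8 + 7 + 6 + 5 + 4 + 3 + 2 + 1 + T(0)
= 76 + 75 + 74 + 73 + 72 + 71 + 70 + 69 + 68 + 67 + 66 + 65 + 64 + 63 + 62 + 61 + 60 + 59 + 58 + 57 + 56 + 55 + 54 + 53 + 52 + 51 + 50 + 49 + 48 + 47 + 46 + 45 + 44 + 43 + 42 + 41 + 40 + 39 + 38 + 37 + 36 + 35 + 34 + 33 + 32 + 31 + 30 + 29 + 28 + 27 + 26 + 25 + 24 + 23 + 22 + 21 + 20 + 19 + 18 + 17 + 16 + 15 + 14 + 13 + 12 + 11 + 10 + 9 + 8 + 7 + 6 + 5 + 4 + 3 + 2 + 1 + 0
= 2926

2926


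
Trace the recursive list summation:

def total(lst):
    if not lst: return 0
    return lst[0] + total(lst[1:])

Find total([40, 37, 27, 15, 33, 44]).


total([40, 37, 27, 15, 33, 44]) = 40 + total([37, 27, 15, 33, 44])
total([37, 27, 15, 33, 44]) = 37 + total([27, 15, 33, 44])
total([27, 15, 33, 44]) = 27 + total([15, 33, 44])
total([15, 33, 44]) = 15 + total([33, 44])
total([33, 44]) = 33 + total([44])
total([44]) = 44 + total([])
total([]) = 0  (base case)
Total: 40 + 37 + 27 + 15 + 33 + 44 + 0 = 196

196


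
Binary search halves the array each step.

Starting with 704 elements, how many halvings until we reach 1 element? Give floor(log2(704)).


704 / 2 = 352
352 / 2 = 176
176 / 2 = 88
88 / 2 = 44
44 / 2 = 22
22 / 2 = 11
11 / 2 = 5
5 / 2 = 2
2 / 2 = 1
Reached 1 after 9 halvings

9


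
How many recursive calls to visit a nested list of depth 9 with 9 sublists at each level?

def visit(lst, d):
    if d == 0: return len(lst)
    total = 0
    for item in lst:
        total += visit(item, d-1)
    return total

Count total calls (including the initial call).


At depth 0 (root): 1 call
At depth 1: each of 1 parents calls visit on 9 children = 9 calls
At depth 2: each of 9 parents calls visit on 9 children = 81 calls
At depth 3: each of 81 parents calls visit on 9 children = 729 calls
At depth 4: each of 729 parents calls visit on 9 children = 6561 calls
At depth 5: each of 6561 parents calls visit on 9 children = 59049 calls
At depth 6: each of 59049 parents calls visit on 9 children = 531441 calls
At depth 7: each of 531441 parents calls visit on 9 children = 4782969 calls
At depth 8: each of 4782969 parents calls visit on 9 children = 43046721 calls
At depth 9: each of 43046721 parents calls visit on 9 children = 387420489 calls
Total: 1 + 9 + 81 + 729 + 6561 + 59049 + 531441 + 4782969 + 43046721 + 387420489 = 435848050

435848050


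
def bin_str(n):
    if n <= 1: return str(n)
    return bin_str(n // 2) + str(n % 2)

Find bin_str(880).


bin_str(880) = bin_str(440) + '0'
bin_str(440) = bin_str(220) + '0'
bin_str(220) = bin_str(110) + '0'
bin_str(110) = bin_str(55) + '0'
bin_str(55) = bin_str(27) + '1'
bin_str(27) = bin_str(13) + '1'
bin_str(13) = bin_str(6) + '1'
bin_str(6) = bin_str(3) + '0'
bin_str(3) = bin_str(1) + '1'
bin_str(1) = '1'  (base case)
Concatenating: '1' + '1' + '0' + '1' + '1' + '1' + '0' + '0' + '0' + '0' = '1101110000'

1101110000


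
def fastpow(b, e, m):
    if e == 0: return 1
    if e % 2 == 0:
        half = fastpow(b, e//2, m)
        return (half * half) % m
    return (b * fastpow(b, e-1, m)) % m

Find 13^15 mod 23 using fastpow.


fastpow(13, 15, 23): e is odd, compute fastpow(13, 14, 23)
  fastpow(13, 14, 23): e is even, compute fastpow(13, 7, 23)
    fastpow(13, 7, 23): e is odd, compute fastpow(13, 6, 23)
      fastpow(13, 6, 23): e is even, compute fastpow(13, 3, 23)
        fastpow(13, 3, 23): e is odd, compute fastpow(13, 2, 23)
          fastpow(13, 2, 23): e is even, compute fastpow(13, 1, 23)
          fastpow(13, 1, 23): e is odd, compute fastpow(13, 0, 23)
          fastpow(13, 0, 23) = 1
          (13 * 1) % 23 = 13
          half=13, (13*13) % 23 = 8
        (13 * 8) % 23 = 12
      half=12, (12*12) % 23 = 6
    (13 * 6) % 23 = 9
  half=9, (9*9) % 23 = 12
(13 * 12) % 23 = 18

18


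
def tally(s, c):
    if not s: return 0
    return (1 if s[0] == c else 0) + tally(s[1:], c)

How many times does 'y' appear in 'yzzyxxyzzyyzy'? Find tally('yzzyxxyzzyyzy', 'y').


s[0]='y' == 'y' -> 1
s[0]='z' != 'y' -> 0
s[0]='z' != 'y' -> 0
s[0]='y' == 'y' -> 1
s[0]='x' != 'y' -> 0
s[0]='x' != 'y' -> 0
s[0]='y' == 'y' -> 1
s[0]='z' != 'y' -> 0
s[0]='z' != 'y' -> 0
s[0]='y' == 'y' -> 1
s[0]='y' == 'y' -> 1
s[0]='z' != 'y' -> 0
s[0]='y' == 'y' -> 1
Sum: 1 + 0 + 0 + 1 + 0 + 0 + 1 + 0 + 0 + 1 + 1 + 0 + 1 = 6

6


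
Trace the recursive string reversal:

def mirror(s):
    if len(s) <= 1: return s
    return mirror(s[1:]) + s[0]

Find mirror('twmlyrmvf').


mirror('twmlyrmvf') = mirror('wmlyrmvf') + 't'
mirror('wmlyrmvf') = mirror('mlyrmvf') + 'w'
mirror('mlyrmvf') = mirror('lyrmvf') + 'm'
mirror('lyrmvf') = mirror('yrmvf') + 'l'
mirror('yrmvf') = mirror('rmvf') + 'y'
mirror('rmvf') = mirror('mvf') + 'r'
mirror('mvf') = mirror('vf') + 'm'
mirror('vf') = mirror('f') + 'v'
mirror('f') = 'f'  (base case)
Concatenating: 'f' + 'v' + 'm' + 'r' + 'y' + 'l' + 'm' + 'w' + 't' = 'fvmrylmwt'

fvmrylmwt


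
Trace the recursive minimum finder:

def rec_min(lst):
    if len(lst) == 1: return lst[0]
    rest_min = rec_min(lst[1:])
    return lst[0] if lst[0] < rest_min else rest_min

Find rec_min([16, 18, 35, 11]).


rec_min([16, 18, 35, 11]): compare 16 with rec_min([18, 35, 11])
rec_min([18, 35, 11]): compare 18 with rec_min([35, 11])
rec_min([35, 11]): compare 35 with rec_min([11])
rec_min([11]) = 11  (base case)
Compare 35 with 11 -> 11
Compare 18 with 11 -> 11
Compare 16 with 11 -> 11

11


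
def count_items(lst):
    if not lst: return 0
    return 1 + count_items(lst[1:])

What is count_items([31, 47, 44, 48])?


count_items([31, 47, 44, 48]) = 1 + count_items([47, 44, 48])
count_items([47, 44, 48]) = 1 + count_items([44, 48])
count_items([44, 48]) = 1 + count_items([48])
count_items([48]) = 1 + count_items([])
count_items([]) = 0  (base case)
Unwinding: 1 + 1 + 1 + 1 + 0 = 4

4


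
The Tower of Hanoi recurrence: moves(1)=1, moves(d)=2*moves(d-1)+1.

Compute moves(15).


moves(15) = 2 * moves(14) + 1
moves(14) = 2 * moves(13) + 1
moves(13) = 2 * moves(12) + 1
moves(12) = 2 * moves(11) + 1
moves(11) = 2 * moves(10) + 1
moves(10) = 2 * moves(9) + 1
moves(9) = 2 * moves(8) + 1
moves(8) = 2 * moves(7) + 1
moves(7) = 2 * moves(6) + 1
moves(6) = 2 * moves(5) + 1
moves(5) = 2 * moves(4) + 1
moves(4) = 2 * moves(3) + 1
moves(3) = 2 * moves(2) + 1
moves(2) = 2 * moves(1) + 1
moves(1) = 1  (base case)
moves(2) = 2 * 1 + 1 = 3
moves(3) = 2 * 3 + 1 = 7
moves(4) = 2 * 7 + 1 = 15
moves(5) = 2 * 15 + 1 = 31
moves(6) = 2 * 31 + 1 = 63
moves(7) = 2 * 63 + 1 = 127
moves(8) = 2 * 127 + 1 = 255
moves(9) = 2 * 255 + 1 = 511
moves(10) = 2 * 511 + 1 = 1023
moves(11) = 2 * 1023 + 1 = 2047
moves(12) = 2 * 2047 + 1 = 4095
moves(13) = 2 * 4095 + 1 = 8191
moves(14) = 2 * 8191 + 1 = 16383
moves(15) = 2 * 16383 + 1 = 32767

32767


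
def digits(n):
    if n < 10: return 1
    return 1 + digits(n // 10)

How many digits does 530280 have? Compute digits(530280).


digits(530280) = 1 + digits(53028)
digits(53028) = 1 + digits(5302)
digits(5302) = 1 + digits(530)
digits(530) = 1 + digits(53)
digits(53) = 1 + digits(5)
digits(5) = 1  (base case: 5 < 10)
Unwinding: 1 + 1 + 1 + 1 + 1 + 1 = 6

6


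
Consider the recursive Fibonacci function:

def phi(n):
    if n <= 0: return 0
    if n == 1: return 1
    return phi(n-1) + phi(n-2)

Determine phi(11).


Computing phi(11) bottom-up:
phi(0) = 0
phi(1) = 1
phi(2) = phi(1) + phi(0) = 1 + 0 = 1
phi(3) = phi(2) + phi(1) = 1 + 1 = 2
phi(4) = phi(3) + phi(2) = 2 + 1 = 3
phi(5) = phi(4) + phi(3) = 3 + 2 = 5
phi(6) = phi(5) + phi(4) = 5 + 3 = 8
phi(7) = phi(6) + phi(5) = 8 + 5 = 13
phi(8) = phi(7) + phi(6) = 13 + 8 = 21
phi(9) = phi(8) + phi(7) = 21 + 13 = 34
phi(10) = phi(9) + phi(8) = 34 + 21 = 55
phi(11) = phi(10) + phi(9) = 55 + 34 = 89

89


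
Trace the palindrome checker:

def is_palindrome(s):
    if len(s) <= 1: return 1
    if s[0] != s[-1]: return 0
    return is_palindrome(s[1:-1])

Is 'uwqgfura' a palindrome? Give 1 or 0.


is_palindrome('uwqgfura'): s[0]='u' != s[-1]='a' -> return 0
Result: 0 (not a palindrome)

0


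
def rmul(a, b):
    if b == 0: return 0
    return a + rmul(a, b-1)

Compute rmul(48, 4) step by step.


rmul(48, 4) = 48 + rmul(48, 3)
rmul(48, 3) = 48 + rmul(48, 2)
rmul(48, 2) = 48 + rmul(48, 1)
rmul(48, 1) = 48 + rmul(48, 0)
rmul(48, 0) = 0  (base case)
Total: 48 + 48 + 48 + 48 + 0 = 192

192


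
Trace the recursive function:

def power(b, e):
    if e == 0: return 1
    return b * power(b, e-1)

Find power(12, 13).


power(12, 13)
= 12 * power(12, 12)
= 12 * 12 * power(12, 11)
= 12 * 12 * 12 * power(12, 10)
= 12 * 12 * 12 * 12 * power(12, 9)
= 12 * 12 * 12 * 12 * 12 * power(12, 8)
= 12 * 12 * 12 * 12 * 12 * 12 * power(12, 7)
= 12 * 12 * 12 * 12 * 12 * 12 * 12 * power(12, 6)
= 12 * 12 * 12 * 12 * 12 * 12 * 12 * 12 * power(12, 5)
= 12 * 12 * 12 * 12 * 12 * 12 * 12 * 12 * 12 * power(12, 4)
= 12 * 12 * 12 * 12 * 12 * 12 * 12 * 12 * 12 * 12 * power(12, 3)
= 12 * 12 * 12 * 12 * 12 * 12 * 12 * 12 * 12 * 12 * 12 * power(12, 2)
= 12 * 12 * 12 * 12 * 12 * 12 * 12 * 12 * 12 * 12 * 12 * 12 * power(12, 1)
= 12 * 12 * 12 * 12 * 12 * 12 * 12 * 12 * 12 * 12 * 12 * 12 * 12 * power(12, 0)
= 12 * 12 * 12 * 12 * 12 * 12 * 12 * 12 * 12 * 12 * 12 * 12 * 12 * 1
= 106993205379072

106993205379072


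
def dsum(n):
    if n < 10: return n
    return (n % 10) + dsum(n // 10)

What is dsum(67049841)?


dsum(67049841) = 1 + dsum(6704984)
dsum(6704984) = 4 + dsum(670498)
dsum(670498) = 8 + dsum(67049)
dsum(67049) = 9 + dsum(6704)
dsum(6704) = 4 + dsum(670)
dsum(670) = 0 + dsum(67)
dsum(67) = 7 + dsum(6)
dsum(6) = 6  (base case)
Total: 1 + 4 + 8 + 9 + 4 + 0 + 7 + 6 = 39

39


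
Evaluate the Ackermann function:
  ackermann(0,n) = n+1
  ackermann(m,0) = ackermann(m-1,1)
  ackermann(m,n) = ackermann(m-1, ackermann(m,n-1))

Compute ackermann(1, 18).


ackermann(1, 18) = ackermann(0, ackermann(1, 17))
  ackermann(1, 17) = ackermann(0, ackermann(1, 16))
    ackermann(1, 16) = ackermann(0, ackermann(1, 15))
      ackermann(1, 15) = ackermann(0, ackermann(1, 14))
        ackermann(1, 14) = ackermann(0, ackermann(1, 13))
          ackermann(1, 13) = ackermann(0, ackermann(1, 12))
          ackermann(1, 12) = ackermann(0, ackermann(1, 11))
          ackermann(1, 11) = ackermann(0, ackermann(1, 10))
          ackermann(1, 10) = ackermann(0, ackermann(1, 9))
          ackermann(1, 9) = ackermann(0, ackermann(1, 8))
          ackermann(1, 8) = ackermann(0, ackermann(1, 7))
          ackermann(1, 7) = ackermann(0, ackermann(1, 6))
          ackermann(1, 6) = ackermann(0, ackermann(1, 5))
          ackermann(1, 5) = ackermann(0, ackermann(1, 4))
          ackermann(1, 4) = ackermann(0, ackermann(1, 3))
          ackermann(1, 3) = ackermann(0, ackermann(1, 2))
          ackermann(1, 2) = ackermann(0, ackermann(1, 1))
          ackermann(1, 1) = ackermann(0, ackermann(1, 0))
          ackermann(1, 0) = ackermann(0, 1)
          ackermann(0, 1) = 2
            = ackermann(0, 2)
          ackermann(0, 2) = 3
            = ackermann(0, 3)
          ackermann(0, 3) = 4
            = ackermann(0, 4)
... (trace truncated)
Result: ackermann(1, 18) = 20

20


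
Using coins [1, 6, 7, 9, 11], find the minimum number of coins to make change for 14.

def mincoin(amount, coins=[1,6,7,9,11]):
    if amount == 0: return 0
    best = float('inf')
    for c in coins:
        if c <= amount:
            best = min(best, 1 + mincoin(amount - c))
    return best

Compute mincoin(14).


Building up with DP:
mincoin(0) = 0
mincoin(1) = min(1+mincoin(0)=1+0=1) = 1
mincoin(2) = min(1+mincoin(1)=1+1=2) = 2
mincoin(3) = min(1+mincoin(2)=1+2=3) = 3
mincoin(4) = min(1+mincoin(3)=1+3=4) = 4
mincoin(5) = min(1+mincoin(4)=1+4=5) = 5
mincoin(6) = min(1+mincoin(5)=1+5=6, 1+mincoin(0)=1+0=1) = 1
mincoin(7) = min(1+mincoin(6)=1+1=2, 1+mincoin(1)=1+1=2, 1+mincoin(0)=1+0=1) = 1
mincoin(8) = min(1+mincoin(7)=1+1=2, 1+mincoin(2)=1+2=3, 1+mincoin(1)=1+1=2) = 2
mincoin(9) = min(1+mincoin(8)=1+2=3, 1+mincoin(3)=1+3=4, 1+mincoin(2)=1+2=3, 1+mincoin(0)=1+0=1) = 1
mincoin(10) = min(1+mincoin(9)=1+1=2, 1+mincoin(4)=1+4=5, 1+mincoin(3)=1+3=4, 1+mincoin(1)=1+1=2) = 2
mincoin(11) = min(1+mincoin(10)=1+2=3, 1+mincoin(5)=1+5=6, 1+mincoin(4)=1+4=5, 1+mincoin(2)=1+2=3, 1+mincoin(0)=1+0=1) = 1
mincoin(12) = min(1+mincoin(11)=1+1=2, 1+mincoin(6)=1+1=2, 1+mincoin(5)=1+5=6, 1+mincoin(3)=1+3=4, 1+mincoin(1)=1+1=2) = 2
mincoin(13) = min(1+mincoin(12)=1+2=3, 1+mincoin(7)=1+1=2, 1+mincoin(6)=1+1=2, 1+mincoin(4)=1+4=5, 1+mincoin(2)=1+2=3) = 2
mincoin(14) = min(1+mincoin(13)=1+2=3, 1+mincoin(8)=1+2=3, 1+mincoin(7)=1+1=2, 1+mincoin(5)=1+5=6, 1+mincoin(3)=1+3=4) = 2

2


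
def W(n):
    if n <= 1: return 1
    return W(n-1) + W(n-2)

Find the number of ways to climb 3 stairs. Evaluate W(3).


Building up from base cases:
W(0) = 1
W(1) = 1
W(2) = W(1) + W(0) = 1 + 1 = 2
W(3) = W(2) + W(1) = 2 + 1 = 3

3


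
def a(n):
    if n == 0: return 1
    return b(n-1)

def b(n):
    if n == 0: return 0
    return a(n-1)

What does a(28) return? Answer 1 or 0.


a(28) = b(27)
b(27) = a(26)
a(26) = b(25)
b(25) = a(24)
a(24) = b(23)
b(23) = a(22)
a(22) = b(21)
b(21) = a(20)
a(20) = b(19)
b(19) = a(18)
a(18) = b(17)
b(17) = a(16)
a(16) = b(15)
b(15) = a(14)
a(14) = b(13)
b(13) = a(12)
a(12) = b(11)
b(11) = a(10)
a(10) = b(9)
b(9) = a(8)
a(8) = b(7)
b(7) = a(6)
a(6) = b(5)
b(5) = a(4)
a(4) = b(3)
b(3) = a(2)
a(2) = b(1)
b(1) = a(0)
a(0) = 1  (base case)
Result: 1

1


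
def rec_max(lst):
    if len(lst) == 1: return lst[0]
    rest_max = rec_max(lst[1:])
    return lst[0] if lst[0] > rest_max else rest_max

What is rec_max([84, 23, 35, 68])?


rec_max([84, 23, 35, 68]): compare 84 with rec_max([23, 35, 68])
rec_max([23, 35, 68]): compare 23 with rec_max([35, 68])
rec_max([35, 68]): compare 35 with rec_max([68])
rec_max([68]) = 68  (base case)
Compare 35 with 68 -> 68
Compare 23 with 68 -> 68
Compare 84 with 68 -> 84

84


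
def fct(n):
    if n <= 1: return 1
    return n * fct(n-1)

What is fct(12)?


fct(12)
= 12 * fct(11)
= 12 * 11 * fct(10)
= 12 * 11 * 10 * fct(9)
= 12 * 11 * 10 * 9 * fct(8)
= 12 * 11 * 10 * 9 * 8 * fct(7)
= 12 * 11 * 10 * 9 * 8 * 7 * fct(6)
= 12 * 11 * 10 * 9 * 8 * 7 * 6 * fct(5)
= 12 * 11 * 10 * 9 * 8 * 7 * 6 * 5 * fct(4)
= 12 * 11 * 10 * 9 * 8 * 7 * 6 * 5 * 4 * fct(3)
= 12 * 11 * 10 * 9 * 8 * 7 * 6 * 5 * 4 * 3 * fct(2)
= 12 * 11 * 10 * 9 * 8 * 7 * 6 * 5 * 4 * 3 * 2 * fct(1)
= 12 * 11 * 10 * 9 * 8 * 7 * 6 * 5 * 4 * 3 * 2 * 1
= 479001600

479001600


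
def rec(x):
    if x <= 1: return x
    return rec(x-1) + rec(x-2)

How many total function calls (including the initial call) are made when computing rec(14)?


Let C(n) = total calls for rec(n)
C(0) = 1, C(1) = 1
C(2) = 1 + C(1) + C(0) = 1 + 1 + 1 = 3
C(3) = 1 + C(2) + C(1) = 1 + 3 + 1 = 5
C(4) = 1 + C(3) + C(2) = 1 + 5 + 3 = 9
C(5) = 1 + C(4) + C(3) = 1 + 9 + 5 = 15
C(6) = 1 + C(5) + C(4) = 1 + 15 + 9 = 25
C(7) = 1 + C(6) + C(5) = 1 + 25 + 15 = 41
C(8) = 1 + C(7) + C(6) = 1 + 41 + 25 = 67
C(9) = 1 + C(8) + C(7) = 1 + 67 + 41 = 109
C(10) = 1 + C(9) + C(8) = 1 + 109 + 67 = 177
C(11) = 1 + C(10) + C(9) = 1 + 177 + 109 = 287
C(12) = 1 + C(11) + C(10) = 1 + 287 + 177 = 465
C(13) = 1 + C(12) + C(11) = 1 + 465 + 287 = 753
C(14) = 1 + C(13) + C(12) = 1 + 753 + 465 = 1219

1219


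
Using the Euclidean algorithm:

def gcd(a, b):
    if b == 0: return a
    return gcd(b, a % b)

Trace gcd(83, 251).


gcd(83, 251) = gcd(251, 83)
gcd(251, 83) = gcd(83, 2)
gcd(83, 2) = gcd(2, 1)
gcd(2, 1) = gcd(1, 0)
gcd(1, 0) = 1  (base case)

1


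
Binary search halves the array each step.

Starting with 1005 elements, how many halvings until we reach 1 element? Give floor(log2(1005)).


1005 / 2 = 502
502 / 2 = 251
251 / 2 = 125
125 / 2 = 62
62 / 2 = 31
31 / 2 = 15
15 / 2 = 7
7 / 2 = 3
3 / 2 = 1
Reached 1 after 9 halvings

9


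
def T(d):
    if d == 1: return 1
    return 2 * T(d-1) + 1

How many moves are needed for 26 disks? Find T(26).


T(26) = 2 * T(25) + 1
T(25) = 2 * T(24) + 1
T(24) = 2 * T(23) + 1
T(23) = 2 * T(22) + 1
T(22) = 2 * T(21) + 1
T(21) = 2 * T(20) + 1
T(20) = 2 * T(19) + 1
T(19) = 2 * T(18) + 1
T(18) = 2 * T(17) + 1
T(17) = 2 * T(16) + 1
T(16) = 2 * T(15) + 1
T(15) = 2 * T(14) + 1
T(14) = 2 * T(13) + 1
T(13) = 2 * T(12) + 1
T(12) = 2 * T(11) + 1
T(11) = 2 * T(10) + 1
T(10) = 2 * T(9) + 1
T(9) = 2 * T(8) + 1
T(8) = 2 * T(7) + 1
T(7) = 2 * T(6) + 1
T(6) = 2 * T(5) + 1
T(5) = 2 * T(4) + 1
T(4) = 2 * T(3) + 1
T(3) = 2 * T(2) + 1
T(2) = 2 * T(1) + 1
T(1) = 1  (base case)
T(2) = 2 * 1 + 1 = 3
T(3) = 2 * 3 + 1 = 7
T(4) = 2 * 7 + 1 = 15
T(5) = 2 * 15 + 1 = 31
T(6) = 2 * 31 + 1 = 63
T(7) = 2 * 63 + 1 = 127
T(8) = 2 * 127 + 1 = 255
T(9) = 2 * 255 + 1 = 511
T(10) = 2 * 511 + 1 = 1023
T(11) = 2 * 1023 + 1 = 2047
T(12) = 2 * 2047 + 1 = 4095
T(13) = 2 * 4095 + 1 = 8191
T(14) = 2 * 8191 + 1 = 16383
T(15) = 2 * 16383 + 1 = 32767
T(16) = 2 * 32767 + 1 = 65535
T(17) = 2 * 65535 + 1 = 131071
T(18) = 2 * 131071 + 1 = 262143
T(19) = 2 * 262143 + 1 = 524287
T(20) = 2 * 524287 + 1 = 1048575
T(21) = 2 * 1048575 + 1 = 2097151
T(22) = 2 * 2097151 + 1 = 4194303
T(23) = 2 * 4194303 + 1 = 8388607
T(24) = 2 * 8388607 + 1 = 16777215
T(25) = 2 * 16777215 + 1 = 33554431
T(26) = 2 * 33554431 + 1 = 67108863

67108863


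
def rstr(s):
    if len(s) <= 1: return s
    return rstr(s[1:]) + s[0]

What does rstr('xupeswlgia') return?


rstr('xupeswlgia') = rstr('upeswlgia') + 'x'
rstr('upeswlgia') = rstr('peswlgia') + 'u'
rstr('peswlgia') = rstr('eswlgia') + 'p'
rstr('eswlgia') = rstr('swlgia') + 'e'
rstr('swlgia') = rstr('wlgia') + 's'
rstr('wlgia') = rstr('lgia') + 'w'
rstr('lgia') = rstr('gia') + 'l'
rstr('gia') = rstr('ia') + 'g'
rstr('ia') = rstr('a') + 'i'
rstr('a') = 'a'  (base case)
Concatenating: 'a' + 'i' + 'g' + 'l' + 'w' + 's' + 'e' + 'p' + 'u' + 'x' = 'aiglwsepux'

aiglwsepux


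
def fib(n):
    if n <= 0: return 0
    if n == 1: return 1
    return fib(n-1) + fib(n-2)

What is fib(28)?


Computing fib(28) bottom-up:
fib(0) = 0
fib(1) = 1
fib(2) = fib(1) + fib(0) = 1 + 0 = 1
fib(3) = fib(2) + fib(1) = 1 + 1 = 2
fib(4) = fib(3) + fib(2) = 2 + 1 = 3
fib(5) = fib(4) + fib(3) = 3 + 2 = 5
fib(6) = fib(5) + fib(4) = 5 + 3 = 8
fib(7) = fib(6) + fib(5) = 8 + 5 = 13
fib(8) = fib(7) + fib(6) = 13 + 8 = 21
fib(9) = fib(8) + fib(7) = 21 + 13 = 34
fib(10) = fib(9) + fib(8) = 34 + 21 = 55
fib(11) = fib(10) + fib(9) = 55 + 34 = 89
fib(12) = fib(11) + fib(10) = 89 + 55 = 144
fib(13) = fib(12) + fib(11) = 144 + 89 = 233
fib(14) = fib(13) + fib(12) = 233 + 144 = 377
fib(15) = fib(14) + fib(13) = 377 + 233 = 610
fib(16) = fib(15) + fib(14) = 610 + 377 = 987
fib(17) = fib(16) + fib(15) = 987 + 610 = 1597
fib(18) = fib(17) + fib(16) = 1597 + 987 = 2584
fib(19) = fib(18) + fib(17) = 2584 + 1597 = 4181
fib(20) = fib(19) + fib(18) = 4181 + 2584 = 6765
fib(21) = fib(20) + fib(19) = 6765 + 4181 = 10946
fib(22) = fib(21) + fib(20) = 10946 + 6765 = 17711
fib(23) = fib(22) + fib(21) = 17711 + 10946 = 28657
fib(24) = fib(23) + fib(22) = 28657 + 17711 = 46368
fib(25) = fib(24) + fib(23) = 46368 + 28657 = 75025
fib(26) = fib(25) + fib(24) = 75025 + 46368 = 121393
fib(27) = fib(26) + fib(25) = 121393 + 75025 = 196418
fib(28) = fib(27) + fib(26) = 196418 + 121393 = 317811

317811


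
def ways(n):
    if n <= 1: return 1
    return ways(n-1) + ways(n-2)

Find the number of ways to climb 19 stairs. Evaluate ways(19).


Building up from base cases:
ways(0) = 1
ways(1) = 1
ways(2) = ways(1) + ways(0) = 1 + 1 = 2
ways(3) = ways(2) + ways(1) = 2 + 1 = 3
ways(4) = ways(3) + ways(2) = 3 + 2 = 5
ways(5) = ways(4) + ways(3) = 5 + 3 = 8
ways(6) = ways(5) + ways(4) = 8 + 5 = 13
ways(7) = ways(6) + ways(5) = 13 + 8 = 21
ways(8) = ways(7) + ways(6) = 21 + 13 = 34
ways(9) = ways(8) + ways(7) = 34 + 21 = 55
ways(10) = ways(9) + ways(8) = 55 + 34 = 89
ways(11) = ways(10) + ways(9) = 89 + 55 = 144
ways(12) = ways(11) + ways(10) = 144 + 89 = 233
ways(13) = ways(12) + ways(11) = 233 + 144 = 377
ways(14) = ways(13) + ways(12) = 377 + 233 = 610
ways(15) = ways(14) + ways(13) = 610 + 377 = 987
ways(16) = ways(15) + ways(14) = 987 + 610 = 1597
ways(17) = ways(16) + ways(15) = 1597 + 987 = 2584
ways(18) = ways(17) + ways(16) = 2584 + 1597 = 4181
ways(19) = ways(18) + ways(17) = 4181 + 2584 = 6765

6765


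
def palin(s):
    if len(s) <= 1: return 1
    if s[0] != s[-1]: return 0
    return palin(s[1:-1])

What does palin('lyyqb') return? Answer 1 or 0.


palin('lyyqb'): s[0]='l' != s[-1]='b' -> return 0
Result: 0 (not a palindrome)

0


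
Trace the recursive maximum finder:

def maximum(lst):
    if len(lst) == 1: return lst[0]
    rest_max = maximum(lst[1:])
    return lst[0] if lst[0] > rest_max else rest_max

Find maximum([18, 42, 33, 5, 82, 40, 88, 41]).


maximum([18, 42, 33, 5, 82, 40, 88, 41]): compare 18 with maximum([42, 33, 5, 82, 40, 88, 41])
maximum([42, 33, 5, 82, 40, 88, 41]): compare 42 with maximum([33, 5, 82, 40, 88, 41])
maximum([33, 5, 82, 40, 88, 41]): compare 33 with maximum([5, 82, 40, 88, 41])
maximum([5, 82, 40, 88, 41]): compare 5 with maximum([82, 40, 88, 41])
maximum([82, 40, 88, 41]): compare 82 with maximum([40, 88, 41])
maximum([40, 88, 41]): compare 40 with maximum([88, 41])
maximum([88, 41]): compare 88 with maximum([41])
maximum([41]) = 41  (base case)
Compare 88 with 41 -> 88
Compare 40 with 88 -> 88
Compare 82 with 88 -> 88
Compare 5 with 88 -> 88
Compare 33 with 88 -> 88
Compare 42 with 88 -> 88
Compare 18 with 88 -> 88

88


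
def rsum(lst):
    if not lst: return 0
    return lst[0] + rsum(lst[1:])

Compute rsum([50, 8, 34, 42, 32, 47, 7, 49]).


rsum([50, 8, 34, 42, 32, 47, 7, 49]) = 50 + rsum([8, 34, 42, 32, 47, 7, 49])
rsum([8, 34, 42, 32, 47, 7, 49]) = 8 + rsum([34, 42, 32, 47, 7, 49])
rsum([34, 42, 32, 47, 7, 49]) = 34 + rsum([42, 32, 47, 7, 49])
rsum([42, 32, 47, 7, 49]) = 42 + rsum([32, 47, 7, 49])
rsum([32, 47, 7, 49]) = 32 + rsum([47, 7, 49])
rsum([47, 7, 49]) = 47 + rsum([7, 49])
rsum([7, 49]) = 7 + rsum([49])
rsum([49]) = 49 + rsum([])
rsum([]) = 0  (base case)
Total: 50 + 8 + 34 + 42 + 32 + 47 + 7 + 49 + 0 = 269

269


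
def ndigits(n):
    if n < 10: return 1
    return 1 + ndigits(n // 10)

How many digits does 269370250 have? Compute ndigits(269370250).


ndigits(269370250) = 1 + ndigits(26937025)
ndigits(26937025) = 1 + ndigits(2693702)
ndigits(2693702) = 1 + ndigits(269370)
ndigits(269370) = 1 + ndigits(26937)
ndigits(26937) = 1 + ndigits(2693)
ndigits(2693) = 1 + ndigits(269)
ndigits(269) = 1 + ndigits(26)
ndigits(26) = 1 + ndigits(2)
ndigits(2) = 1  (base case: 2 < 10)
Unwinding: 1 + 1 + 1 + 1 + 1 + 1 + 1 + 1 + 1 = 9

9


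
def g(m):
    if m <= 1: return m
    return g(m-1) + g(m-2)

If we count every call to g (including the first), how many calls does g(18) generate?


Let C(n) = total calls for g(n)
C(0) = 1, C(1) = 1
C(2) = 1 + C(1) + C(0) = 1 + 1 + 1 = 3
C(3) = 1 + C(2) + C(1) = 1 + 3 + 1 = 5
C(4) = 1 + C(3) + C(2) = 1 + 5 + 3 = 9
C(5) = 1 + C(4) + C(3) = 1 + 9 + 5 = 15
C(6) = 1 + C(5) + C(4) = 1 + 15 + 9 = 25
C(7) = 1 + C(6) + C(5) = 1 + 25 + 15 = 41
C(8) = 1 + C(7) + C(6) = 1 + 41 + 25 = 67
C(9) = 1 + C(8) + C(7) = 1 + 67 + 41 = 109
C(10) = 1 + C(9) + C(8) = 1 + 109 + 67 = 177
C(11) = 1 + C(10) + C(9) = 1 + 177 + 109 = 287
C(12) = 1 + C(11) + C(10) = 1 + 287 + 177 = 465
C(13) = 1 + C(12) + C(11) = 1 + 465 + 287 = 753
C(14) = 1 + C(13) + C(12) = 1 + 753 + 465 = 1219
C(15) = 1 + C(14) + C(13) = 1 + 1219 + 753 = 1973
C(16) = 1 + C(15) + C(14) = 1 + 1973 + 1219 = 3193
C(17) = 1 + C(16) + C(15) = 1 + 3193 + 1973 = 5167
C(18) = 1 + C(17) + C(16) = 1 + 5167 + 3193 = 8361

8361


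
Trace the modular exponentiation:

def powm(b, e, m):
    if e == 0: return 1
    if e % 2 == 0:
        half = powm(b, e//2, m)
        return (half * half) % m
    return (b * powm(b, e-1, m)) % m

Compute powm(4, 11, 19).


powm(4, 11, 19): e is odd, compute powm(4, 10, 19)
  powm(4, 10, 19): e is even, compute powm(4, 5, 19)
    powm(4, 5, 19): e is odd, compute powm(4, 4, 19)
      powm(4, 4, 19): e is even, compute powm(4, 2, 19)
        powm(4, 2, 19): e is even, compute powm(4, 1, 19)
          powm(4, 1, 19): e is odd, compute powm(4, 0, 19)
          powm(4, 0, 19) = 1
          (4 * 1) % 19 = 4
        half=4, (4*4) % 19 = 16
      half=16, (16*16) % 19 = 9
    (4 * 9) % 19 = 17
  half=17, (17*17) % 19 = 4
(4 * 4) % 19 = 16

16


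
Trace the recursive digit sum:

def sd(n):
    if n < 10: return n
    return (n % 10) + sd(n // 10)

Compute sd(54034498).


sd(54034498) = 8 + sd(5403449)
sd(5403449) = 9 + sd(540344)
sd(540344) = 4 + sd(54034)
sd(54034) = 4 + sd(5403)
sd(5403) = 3 + sd(540)
sd(540) = 0 + sd(54)
sd(54) = 4 + sd(5)
sd(5) = 5  (base case)
Total: 8 + 9 + 4 + 4 + 3 + 0 + 4 + 5 = 37

37


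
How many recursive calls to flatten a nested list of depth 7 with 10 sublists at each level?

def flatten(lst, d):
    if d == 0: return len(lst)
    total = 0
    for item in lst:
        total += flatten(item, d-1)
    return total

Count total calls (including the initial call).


At depth 0 (root): 1 call
At depth 1: each of 1 parents calls flatten on 10 children = 10 calls
At depth 2: each of 10 parents calls flatten on 10 children = 100 calls
At depth 3: each of 100 parents calls flatten on 10 children = 1000 calls
At depth 4: each of 1000 parents calls flatten on 10 children = 10000 calls
At depth 5: each of 10000 parents calls flatten on 10 children = 100000 calls
At depth 6: each of 100000 parents calls flatten on 10 children = 1000000 calls
At depth 7: each of 1000000 parents calls flatten on 10 children = 10000000 calls
Total: 1 + 10 + 100 + 1000 + 10000 + 100000 + 1000000 + 10000000 = 11111111

11111111


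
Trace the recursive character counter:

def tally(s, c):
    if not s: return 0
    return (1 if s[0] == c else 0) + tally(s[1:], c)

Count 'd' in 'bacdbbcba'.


s[0]='b' != 'd' -> 0
s[0]='a' != 'd' -> 0
s[0]='c' != 'd' -> 0
s[0]='d' == 'd' -> 1
s[0]='b' != 'd' -> 0
s[0]='b' != 'd' -> 0
s[0]='c' != 'd' -> 0
s[0]='b' != 'd' -> 0
s[0]='a' != 'd' -> 0
Sum: 0 + 0 + 0 + 1 + 0 + 0 + 0 + 0 + 0 = 1

1


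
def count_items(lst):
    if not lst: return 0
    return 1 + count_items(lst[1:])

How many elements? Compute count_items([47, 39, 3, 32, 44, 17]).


count_items([47, 39, 3, 32, 44, 17]) = 1 + count_items([39, 3, 32, 44, 17])
count_items([39, 3, 32, 44, 17]) = 1 + count_items([3, 32, 44, 17])
count_items([3, 32, 44, 17]) = 1 + count_items([32, 44, 17])
count_items([32, 44, 17]) = 1 + count_items([44, 17])
count_items([44, 17]) = 1 + count_items([17])
count_items([17]) = 1 + count_items([])
count_items([]) = 0  (base case)
Unwinding: 1 + 1 + 1 + 1 + 1 + 1 + 0 = 6

6


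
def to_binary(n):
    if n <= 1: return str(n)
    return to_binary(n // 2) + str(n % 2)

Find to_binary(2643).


to_binary(2643) = to_binary(1321) + '1'
to_binary(1321) = to_binary(660) + '1'
to_binary(660) = to_binary(330) + '0'
to_binary(330) = to_binary(165) + '0'
to_binary(165) = to_binary(82) + '1'
to_binary(82) = to_binary(41) + '0'
to_binary(41) = to_binary(20) + '1'
to_binary(20) = to_binary(10) + '0'
to_binary(10) = to_binary(5) + '0'
to_binary(5) = to_binary(2) + '1'
to_binary(2) = to_binary(1) + '0'
to_binary(1) = '1'  (base case)
Concatenating: '1' + '0' + '1' + '0' + '0' + '1' + '0' + '1' + '0' + '0' + '1' + '1' = '101001010011'

101001010011


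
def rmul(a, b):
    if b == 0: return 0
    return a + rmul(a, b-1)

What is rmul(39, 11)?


rmul(39, 11) = 39 + rmul(39, 10)
rmul(39, 10) = 39 + rmul(39, 9)
rmul(39, 9) = 39 + rmul(39, 8)
rmul(39, 8) = 39 + rmul(39, 7)
rmul(39, 7) = 39 + rmul(39, 6)
rmul(39, 6) = 39 + rmul(39, 5)
rmul(39, 5) = 39 + rmul(39, 4)
rmul(39, 4) = 39 + rmul(39, 3)
rmul(39, 3) = 39 + rmul(39, 2)
rmul(39, 2) = 39 + rmul(39, 1)
rmul(39, 1) = 39 + rmul(39, 0)
rmul(39, 0) = 0  (base case)
Total: 39 + 39 + 39 + 39 + 39 + 39 + 39 + 39 + 39 + 39 + 39 + 0 = 429

429


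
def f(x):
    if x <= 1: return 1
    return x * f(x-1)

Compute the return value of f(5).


f(5)
= 5 * f(4)
= 5 * 4 * f(3)
= 5 * 4 * 3 * f(2)
= 5 * 4 * 3 * 2 * f(1)
= 5 * 4 * 3 * 2 * 1
= 120

120


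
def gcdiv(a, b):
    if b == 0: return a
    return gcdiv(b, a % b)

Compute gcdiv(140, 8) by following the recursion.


gcdiv(140, 8) = gcdiv(8, 4)
gcdiv(8, 4) = gcdiv(4, 0)
gcdiv(4, 0) = 4  (base case)

4


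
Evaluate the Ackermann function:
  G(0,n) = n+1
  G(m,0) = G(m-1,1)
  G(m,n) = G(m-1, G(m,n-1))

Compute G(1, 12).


G(1, 12) = G(0, G(1, 11))
  G(1, 11) = G(0, G(1, 10))
    G(1, 10) = G(0, G(1, 9))
      G(1, 9) = G(0, G(1, 8))
        G(1, 8) = G(0, G(1, 7))
          G(1, 7) = G(0, G(1, 6))
          G(1, 6) = G(0, G(1, 5))
          G(1, 5) = G(0, G(1, 4))
          G(1, 4) = G(0, G(1, 3))
          G(1, 3) = G(0, G(1, 2))
          G(1, 2) = G(0, G(1, 1))
          G(1, 1) = G(0, G(1, 0))
          G(1, 0) = G(0, 1)
          G(0, 1) = 2
            = G(0, 2)
          G(0, 2) = 3
            = G(0, 3)
          G(0, 3) = 4
            = G(0, 4)
          G(0, 4) = 5
            = G(0, 5)
          G(0, 5) = 6
            = G(0, 6)
          G(0, 6) = 7
            = G(0, 7)
... (trace truncated)
Result: G(1, 12) = 14

14


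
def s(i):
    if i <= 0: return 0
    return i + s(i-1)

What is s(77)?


s(77)
= 77 + 76 + 75 + 74 + 73 + 72 + 71 + 70 + 69 + 68 + 67 + 66 + 65 + 64 + 63 + 62 + 61 + 60 + 59 + 58 + 57 + 56 + 55 + 54 + 53 + 52 + 51 + 50 + 49 + 48 + 47 + 46 + 45 + 44 + 43 + 42 + 41 + 40 + 39 + 38 + 37 + 36 + 35 + 34 + 33 + 32 + 31 + 30 + 29 + 28 + 27 + 26 + 25 + 24 + 23 + 22 + 21 + 20 + 19 + 18 + 17 + 16 + 15 + 14 + 13 + 12 + 11 + 10 + 9 + 8 + 7 + 6 + 5 + 4 + 3 + 2 + 1 + s(0)
= 77 + 76 + 75 + 74 + 73 + 72 + 71 + 70 + 69 + 68 + 67 + 66 + 65 + 64 + 63 + 62 + 61 + 60 + 59 + 58 + 57 + 56 + 55 + 54 + 53 + 52 + 51 + 50 + 49 + 48 + 47 + 46 + 45 + 44 + 43 + 42 + 41 + 40 + 39 + 38 + 37 + 36 + 35 + 34 + 33 + 32 + 31 + 30 + 29 + 28 + 27 + 26 + 25 + 24 + 23 + 22 + 21 + 20 + 19 + 18 + 17 + 16 + 15 + 14 + 13 + 12 + 11 + 10 + 9 + 8 + 7 + 6 + 5 + 4 + 3 + 2 + 1 + 0
= 3003

3003


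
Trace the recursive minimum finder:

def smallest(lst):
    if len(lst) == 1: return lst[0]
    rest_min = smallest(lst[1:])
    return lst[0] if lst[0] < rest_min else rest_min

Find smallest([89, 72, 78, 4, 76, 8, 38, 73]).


smallest([89, 72, 78, 4, 76, 8, 38, 73]): compare 89 with smallest([72, 78, 4, 76, 8, 38, 73])
smallest([72, 78, 4, 76, 8, 38, 73]): compare 72 with smallest([78, 4, 76, 8, 38, 73])
smallest([78, 4, 76, 8, 38, 73]): compare 78 with smallest([4, 76, 8, 38, 73])
smallest([4, 76, 8, 38, 73]): compare 4 with smallest([76, 8, 38, 73])
smallest([76, 8, 38, 73]): compare 76 with smallest([8, 38, 73])
smallest([8, 38, 73]): compare 8 with smallest([38, 73])
smallest([38, 73]): compare 38 with smallest([73])
smallest([73]) = 73  (base case)
Compare 38 with 73 -> 38
Compare 8 with 38 -> 8
Compare 76 with 8 -> 8
Compare 4 with 8 -> 4
Compare 78 with 4 -> 4
Compare 72 with 4 -> 4
Compare 89 with 4 -> 4

4


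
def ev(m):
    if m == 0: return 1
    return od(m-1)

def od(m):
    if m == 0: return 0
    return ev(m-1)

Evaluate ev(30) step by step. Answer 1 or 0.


ev(30) = od(29)
od(29) = ev(28)
ev(28) = od(27)
od(27) = ev(26)
ev(26) = od(25)
od(25) = ev(24)
ev(24) = od(23)
od(23) = ev(22)
ev(22) = od(21)
od(21) = ev(20)
ev(20) = od(19)
od(19) = ev(18)
ev(18) = od(17)
od(17) = ev(16)
ev(16) = od(15)
od(15) = ev(14)
ev(14) = od(13)
od(13) = ev(12)
ev(12) = od(11)
od(11) = ev(10)
ev(10) = od(9)
od(9) = ev(8)
ev(8) = od(7)
od(7) = ev(6)
ev(6) = od(5)
od(5) = ev(4)
ev(4) = od(3)
od(3) = ev(2)
ev(2) = od(1)
od(1) = ev(0)
ev(0) = 1  (base case)
Result: 1

1


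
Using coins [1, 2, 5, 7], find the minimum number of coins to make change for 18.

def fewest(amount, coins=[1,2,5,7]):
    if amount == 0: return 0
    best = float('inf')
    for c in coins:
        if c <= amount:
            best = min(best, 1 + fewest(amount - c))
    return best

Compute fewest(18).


Building up with DP:
fewest(0) = 0
fewest(1) = min(1+fewest(0)=1+0=1) = 1
fewest(2) = min(1+fewest(1)=1+1=2, 1+fewest(0)=1+0=1) = 1
fewest(3) = min(1+fewest(2)=1+1=2, 1+fewest(1)=1+1=2) = 2
fewest(4) = min(1+fewest(3)=1+2=3, 1+fewest(2)=1+1=2) = 2
fewest(5) = min(1+fewest(4)=1+2=3, 1+fewest(3)=1+2=3, 1+fewest(0)=1+0=1) = 1
fewest(6) = min(1+fewest(5)=1+1=2, 1+fewest(4)=1+2=3, 1+fewest(1)=1+1=2) = 2
fewest(7) = min(1+fewest(6)=1+2=3, 1+fewest(5)=1+1=2, 1+fewest(2)=1+1=2, 1+fewest(0)=1+0=1) = 1
fewest(8) = min(1+fewest(7)=1+1=2, 1+fewest(6)=1+2=3, 1+fewest(3)=1+2=3, 1+fewest(1)=1+1=2) = 2
fewest(9) = min(1+fewest(8)=1+2=3, 1+fewest(7)=1+1=2, 1+fewest(4)=1+2=3, 1+fewest(2)=1+1=2) = 2
fewest(10) = min(1+fewest(9)=1+2=3, 1+fewest(8)=1+2=3, 1+fewest(5)=1+1=2, 1+fewest(3)=1+2=3) = 2
fewest(11) = min(1+fewest(10)=1+2=3, 1+fewest(9)=1+2=3, 1+fewest(6)=1+2=3, 1+fewest(4)=1+2=3) = 3
fewest(12) = min(1+fewest(11)=1+3=4, 1+fewest(10)=1+2=3, 1+fewest(7)=1+1=2, 1+fewest(5)=1+1=2) = 2
fewest(13) = min(1+fewest(12)=1+2=3, 1+fewest(11)=1+3=4, 1+fewest(8)=1+2=3, 1+fewest(6)=1+2=3) = 3
fewest(14) = min(1+fewest(13)=1+3=4, 1+fewest(12)=1+2=3, 1+fewest(9)=1+2=3, 1+fewest(7)=1+1=2) = 2
fewest(15) = min(1+fewest(14)=1+2=3, 1+fewest(13)=1+3=4, 1+fewest(10)=1+2=3, 1+fewest(8)=1+2=3) = 3
fewest(16) = min(1+fewest(15)=1+3=4, 1+fewest(14)=1+2=3, 1+fewest(11)=1+3=4, 1+fewest(9)=1+2=3) = 3
fewest(17) = min(1+fewest(16)=1+3=4, 1+fewest(15)=1+3=4, 1+fewest(12)=1+2=3, 1+fewest(10)=1+2=3) = 3
fewest(18) = min(1+fewest(17)=1+3=4, 1+fewest(16)=1+3=4, 1+fewest(13)=1+3=4, 1+fewest(11)=1+3=4) = 4

4


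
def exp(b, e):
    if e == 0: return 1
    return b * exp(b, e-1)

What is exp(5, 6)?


exp(5, 6)
= 5 * exp(5, 5)
= 5 * 5 * exp(5, 4)
= 5 * 5 * 5 * exp(5, 3)
= 5 * 5 * 5 * 5 * exp(5, 2)
= 5 * 5 * 5 * 5 * 5 * exp(5, 1)
= 5 * 5 * 5 * 5 * 5 * 5 * exp(5, 0)
= 5 * 5 * 5 * 5 * 5 * 5 * 1
= 15625

15625


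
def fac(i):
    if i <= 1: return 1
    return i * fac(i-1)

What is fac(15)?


fac(15)
= 15 * fac(14)
= 15 * 14 * fac(13)
= 15 * 14 * 13 * fac(12)
= 15 * 14 * 13 * 12 * fac(11)
= 15 * 14 * 13 * 12 * 11 * fac(10)
= 15 * 14 * 13 * 12 * 11 * 10 * fac(9)
= 15 * 14 * 13 * 12 * 11 * 10 * 9 * fac(8)
= 15 * 14 * 13 * 12 * 11 * 10 * 9 * 8 * fac(7)
= 15 * 14 * 13 * 12 * 11 * 10 * 9 * 8 * 7 * fac(6)
= 15 * 14 * 13 * 12 * 11 * 10 * 9 * 8 * 7 * 6 * fac(5)
= 15 * 14 * 13 * 12 * 11 * 10 * 9 * 8 * 7 * 6 * 5 * fac(4)
= 15 * 14 * 13 * 12 * 11 * 10 * 9 * 8 * 7 * 6 * 5 * 4 * fac(3)
= 15 * 14 * 13 * 12 * 11 * 10 * 9 * 8 * 7 * 6 * 5 * 4 * 3 * fac(2)
= 15 * 14 * 13 * 12 * 11 * 10 * 9 * 8 * 7 * 6 * 5 * 4 * 3 * 2 * fac(1)
= 15 * 14 * 13 * 12 * 11 * 10 * 9 * 8 * 7 * 6 * 5 * 4 * 3 * 2 * 1
= 1307674368000

1307674368000


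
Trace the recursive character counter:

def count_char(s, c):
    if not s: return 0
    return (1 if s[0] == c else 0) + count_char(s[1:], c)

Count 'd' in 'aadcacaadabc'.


s[0]='a' != 'd' -> 0
s[0]='a' != 'd' -> 0
s[0]='d' == 'd' -> 1
s[0]='c' != 'd' -> 0
s[0]='a' != 'd' -> 0
s[0]='c' != 'd' -> 0
s[0]='a' != 'd' -> 0
s[0]='a' != 'd' -> 0
s[0]='d' == 'd' -> 1
s[0]='a' != 'd' -> 0
s[0]='b' != 'd' -> 0
s[0]='c' != 'd' -> 0
Sum: 0 + 0 + 1 + 0 + 0 + 0 + 0 + 0 + 1 + 0 + 0 + 0 = 2

2


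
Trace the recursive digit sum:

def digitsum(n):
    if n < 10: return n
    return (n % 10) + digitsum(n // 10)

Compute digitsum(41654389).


digitsum(41654389) = 9 + digitsum(4165438)
digitsum(4165438) = 8 + digitsum(416543)
digitsum(416543) = 3 + digitsum(41654)
digitsum(41654) = 4 + digitsum(4165)
digitsum(4165) = 5 + digitsum(416)
digitsum(416) = 6 + digitsum(41)
digitsum(41) = 1 + digitsum(4)
digitsum(4) = 4  (base case)
Total: 9 + 8 + 3 + 4 + 5 + 6 + 1 + 4 = 40

40
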